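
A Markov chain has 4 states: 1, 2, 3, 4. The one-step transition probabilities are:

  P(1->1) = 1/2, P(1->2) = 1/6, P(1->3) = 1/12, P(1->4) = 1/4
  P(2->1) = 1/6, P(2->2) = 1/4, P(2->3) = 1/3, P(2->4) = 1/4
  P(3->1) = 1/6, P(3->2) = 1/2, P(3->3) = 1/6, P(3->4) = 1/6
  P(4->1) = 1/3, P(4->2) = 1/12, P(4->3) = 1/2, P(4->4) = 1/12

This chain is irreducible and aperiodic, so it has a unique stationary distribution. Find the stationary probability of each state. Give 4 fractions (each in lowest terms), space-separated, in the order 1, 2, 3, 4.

Answer: 236/789 67/263 197/789 155/789

Derivation:
The stationary distribution satisfies pi = pi * P, i.e.:
  pi_1 = 1/2*pi_1 + 1/6*pi_2 + 1/6*pi_3 + 1/3*pi_4
  pi_2 = 1/6*pi_1 + 1/4*pi_2 + 1/2*pi_3 + 1/12*pi_4
  pi_3 = 1/12*pi_1 + 1/3*pi_2 + 1/6*pi_3 + 1/2*pi_4
  pi_4 = 1/4*pi_1 + 1/4*pi_2 + 1/6*pi_3 + 1/12*pi_4
with normalization: pi_1 + pi_2 + pi_3 + pi_4 = 1.

Using the first 3 balance equations plus normalization, the linear system A*pi = b is:
  [-1/2, 1/6, 1/6, 1/3] . pi = 0
  [1/6, -3/4, 1/2, 1/12] . pi = 0
  [1/12, 1/3, -5/6, 1/2] . pi = 0
  [1, 1, 1, 1] . pi = 1

Solving yields:
  pi_1 = 236/789
  pi_2 = 67/263
  pi_3 = 197/789
  pi_4 = 155/789

Verification (pi * P):
  236/789*1/2 + 67/263*1/6 + 197/789*1/6 + 155/789*1/3 = 236/789 = pi_1  (ok)
  236/789*1/6 + 67/263*1/4 + 197/789*1/2 + 155/789*1/12 = 67/263 = pi_2  (ok)
  236/789*1/12 + 67/263*1/3 + 197/789*1/6 + 155/789*1/2 = 197/789 = pi_3  (ok)
  236/789*1/4 + 67/263*1/4 + 197/789*1/6 + 155/789*1/12 = 155/789 = pi_4  (ok)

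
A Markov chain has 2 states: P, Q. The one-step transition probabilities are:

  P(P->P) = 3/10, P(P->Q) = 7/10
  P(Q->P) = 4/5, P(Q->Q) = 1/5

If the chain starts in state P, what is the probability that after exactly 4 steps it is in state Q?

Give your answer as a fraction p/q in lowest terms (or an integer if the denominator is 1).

Answer: 7/16

Derivation:
Computing P^4 by repeated multiplication:
P^1 =
  P: [3/10, 7/10]
  Q: [4/5, 1/5]
P^2 =
  P: [13/20, 7/20]
  Q: [2/5, 3/5]
P^3 =
  P: [19/40, 21/40]
  Q: [3/5, 2/5]
P^4 =
  P: [9/16, 7/16]
  Q: [1/2, 1/2]

(P^4)[P -> Q] = 7/16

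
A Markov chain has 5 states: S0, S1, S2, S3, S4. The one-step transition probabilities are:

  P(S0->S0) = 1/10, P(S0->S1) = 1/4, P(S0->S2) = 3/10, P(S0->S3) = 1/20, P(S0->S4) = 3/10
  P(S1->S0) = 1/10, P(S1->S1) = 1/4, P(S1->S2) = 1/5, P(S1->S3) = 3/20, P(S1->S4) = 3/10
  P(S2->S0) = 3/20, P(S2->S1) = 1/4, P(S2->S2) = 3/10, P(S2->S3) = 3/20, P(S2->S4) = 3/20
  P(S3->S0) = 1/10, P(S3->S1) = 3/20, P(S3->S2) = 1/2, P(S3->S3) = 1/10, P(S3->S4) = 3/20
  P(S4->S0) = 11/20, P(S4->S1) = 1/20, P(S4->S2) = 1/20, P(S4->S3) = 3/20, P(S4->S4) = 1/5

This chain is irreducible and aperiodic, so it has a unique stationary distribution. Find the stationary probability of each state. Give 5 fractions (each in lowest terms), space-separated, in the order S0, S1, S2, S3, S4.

Answer: 11449/53912 31271/161736 6731/26956 9917/80868 5983/26956

Derivation:
The stationary distribution satisfies pi = pi * P, i.e.:
  pi_S0 = 1/10*pi_S0 + 1/10*pi_S1 + 3/20*pi_S2 + 1/10*pi_S3 + 11/20*pi_S4
  pi_S1 = 1/4*pi_S0 + 1/4*pi_S1 + 1/4*pi_S2 + 3/20*pi_S3 + 1/20*pi_S4
  pi_S2 = 3/10*pi_S0 + 1/5*pi_S1 + 3/10*pi_S2 + 1/2*pi_S3 + 1/20*pi_S4
  pi_S3 = 1/20*pi_S0 + 3/20*pi_S1 + 3/20*pi_S2 + 1/10*pi_S3 + 3/20*pi_S4
  pi_S4 = 3/10*pi_S0 + 3/10*pi_S1 + 3/20*pi_S2 + 3/20*pi_S3 + 1/5*pi_S4
with normalization: pi_S0 + pi_S1 + pi_S2 + pi_S3 + pi_S4 = 1.

Using the first 4 balance equations plus normalization, the linear system A*pi = b is:
  [-9/10, 1/10, 3/20, 1/10, 11/20] . pi = 0
  [1/4, -3/4, 1/4, 3/20, 1/20] . pi = 0
  [3/10, 1/5, -7/10, 1/2, 1/20] . pi = 0
  [1/20, 3/20, 3/20, -9/10, 3/20] . pi = 0
  [1, 1, 1, 1, 1] . pi = 1

Solving yields:
  pi_S0 = 11449/53912
  pi_S1 = 31271/161736
  pi_S2 = 6731/26956
  pi_S3 = 9917/80868
  pi_S4 = 5983/26956

Verification (pi * P):
  11449/53912*1/10 + 31271/161736*1/10 + 6731/26956*3/20 + 9917/80868*1/10 + 5983/26956*11/20 = 11449/53912 = pi_S0  (ok)
  11449/53912*1/4 + 31271/161736*1/4 + 6731/26956*1/4 + 9917/80868*3/20 + 5983/26956*1/20 = 31271/161736 = pi_S1  (ok)
  11449/53912*3/10 + 31271/161736*1/5 + 6731/26956*3/10 + 9917/80868*1/2 + 5983/26956*1/20 = 6731/26956 = pi_S2  (ok)
  11449/53912*1/20 + 31271/161736*3/20 + 6731/26956*3/20 + 9917/80868*1/10 + 5983/26956*3/20 = 9917/80868 = pi_S3  (ok)
  11449/53912*3/10 + 31271/161736*3/10 + 6731/26956*3/20 + 9917/80868*3/20 + 5983/26956*1/5 = 5983/26956 = pi_S4  (ok)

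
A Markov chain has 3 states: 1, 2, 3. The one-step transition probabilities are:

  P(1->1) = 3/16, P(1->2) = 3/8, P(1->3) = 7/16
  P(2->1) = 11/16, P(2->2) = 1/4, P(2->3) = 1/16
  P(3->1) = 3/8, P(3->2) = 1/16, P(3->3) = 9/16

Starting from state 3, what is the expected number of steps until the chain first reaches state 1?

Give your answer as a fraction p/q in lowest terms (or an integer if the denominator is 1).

Let h_i = expected steps to first reach 1 from state i.
Boundary: h_1 = 0.
First-step equations for the other states:
  h_2 = 1 + 11/16*h_1 + 1/4*h_2 + 1/16*h_3
  h_3 = 1 + 3/8*h_1 + 1/16*h_2 + 9/16*h_3

Substituting h_1 = 0 and rearranging gives the linear system (I - Q) h = 1:
  [3/4, -1/16] . (h_2, h_3) = 1
  [-1/16, 7/16] . (h_2, h_3) = 1

Solving yields:
  h_2 = 128/83
  h_3 = 208/83

Starting state is 3, so the expected hitting time is h_3 = 208/83.

Answer: 208/83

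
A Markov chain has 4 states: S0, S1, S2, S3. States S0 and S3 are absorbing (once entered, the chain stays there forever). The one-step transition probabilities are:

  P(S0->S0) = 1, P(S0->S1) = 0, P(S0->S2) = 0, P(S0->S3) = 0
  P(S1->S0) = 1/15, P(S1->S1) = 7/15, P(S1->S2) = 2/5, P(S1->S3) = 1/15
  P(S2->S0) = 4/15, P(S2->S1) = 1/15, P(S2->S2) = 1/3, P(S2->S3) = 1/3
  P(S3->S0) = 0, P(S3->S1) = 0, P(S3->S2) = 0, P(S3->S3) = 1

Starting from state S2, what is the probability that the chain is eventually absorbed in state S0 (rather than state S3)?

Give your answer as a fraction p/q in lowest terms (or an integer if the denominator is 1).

Answer: 33/74

Derivation:
Let a_i = P(absorbed in S0 | start in state i).
Boundary conditions: a_S0 = 1, a_S3 = 0.
For each transient state i, a_i = sum_j P(i->j) * a_j:
  a_S1 = 1/15*a_S0 + 7/15*a_S1 + 2/5*a_S2 + 1/15*a_S3
  a_S2 = 4/15*a_S0 + 1/15*a_S1 + 1/3*a_S2 + 1/3*a_S3

Substituting a_S0 = 1 and a_S3 = 0, rearrange to (I - Q) a = r where r[i] = P(i -> S0):
  [8/15, -2/5] . (a_S1, a_S2) = 1/15
  [-1/15, 2/3] . (a_S1, a_S2) = 4/15

Solving yields:
  a_S1 = 17/37
  a_S2 = 33/74

Starting state is S2, so the absorption probability is a_S2 = 33/74.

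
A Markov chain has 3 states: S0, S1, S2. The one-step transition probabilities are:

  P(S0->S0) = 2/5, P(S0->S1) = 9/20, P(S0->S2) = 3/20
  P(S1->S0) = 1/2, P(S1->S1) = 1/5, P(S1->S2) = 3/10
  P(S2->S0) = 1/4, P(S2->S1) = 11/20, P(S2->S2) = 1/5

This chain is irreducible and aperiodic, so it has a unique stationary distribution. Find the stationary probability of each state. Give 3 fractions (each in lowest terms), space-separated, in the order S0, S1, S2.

The stationary distribution satisfies pi = pi * P, i.e.:
  pi_S0 = 2/5*pi_S0 + 1/2*pi_S1 + 1/4*pi_S2
  pi_S1 = 9/20*pi_S0 + 1/5*pi_S1 + 11/20*pi_S2
  pi_S2 = 3/20*pi_S0 + 3/10*pi_S1 + 1/5*pi_S2
with normalization: pi_S0 + pi_S1 + pi_S2 = 1.

Using the first 2 balance equations plus normalization, the linear system A*pi = b is:
  [-3/5, 1/2, 1/4] . pi = 0
  [9/20, -4/5, 11/20] . pi = 0
  [1, 1, 1] . pi = 1

Solving yields:
  pi_S0 = 190/469
  pi_S1 = 177/469
  pi_S2 = 102/469

Verification (pi * P):
  190/469*2/5 + 177/469*1/2 + 102/469*1/4 = 190/469 = pi_S0  (ok)
  190/469*9/20 + 177/469*1/5 + 102/469*11/20 = 177/469 = pi_S1  (ok)
  190/469*3/20 + 177/469*3/10 + 102/469*1/5 = 102/469 = pi_S2  (ok)

Answer: 190/469 177/469 102/469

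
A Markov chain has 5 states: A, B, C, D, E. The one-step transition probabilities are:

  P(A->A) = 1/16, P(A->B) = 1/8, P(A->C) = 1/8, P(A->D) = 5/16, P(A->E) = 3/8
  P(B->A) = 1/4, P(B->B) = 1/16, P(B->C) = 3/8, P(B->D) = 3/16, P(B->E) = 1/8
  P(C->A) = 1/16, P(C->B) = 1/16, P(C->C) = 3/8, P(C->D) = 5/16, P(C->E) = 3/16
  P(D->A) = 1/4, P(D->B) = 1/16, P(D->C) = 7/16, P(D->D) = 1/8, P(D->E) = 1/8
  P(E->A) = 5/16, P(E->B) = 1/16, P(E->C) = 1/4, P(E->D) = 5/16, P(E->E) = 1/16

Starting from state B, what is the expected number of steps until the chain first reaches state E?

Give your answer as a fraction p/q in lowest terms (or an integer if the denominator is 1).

Let h_i = expected steps to first reach E from state i.
Boundary: h_E = 0.
First-step equations for the other states:
  h_A = 1 + 1/16*h_A + 1/8*h_B + 1/8*h_C + 5/16*h_D + 3/8*h_E
  h_B = 1 + 1/4*h_A + 1/16*h_B + 3/8*h_C + 3/16*h_D + 1/8*h_E
  h_C = 1 + 1/16*h_A + 1/16*h_B + 3/8*h_C + 5/16*h_D + 3/16*h_E
  h_D = 1 + 1/4*h_A + 1/16*h_B + 7/16*h_C + 1/8*h_D + 1/8*h_E

Substituting h_E = 0 and rearranging gives the linear system (I - Q) h = 1:
  [15/16, -1/8, -1/8, -5/16] . (h_A, h_B, h_C, h_D) = 1
  [-1/4, 15/16, -3/8, -3/16] . (h_A, h_B, h_C, h_D) = 1
  [-1/16, -1/16, 5/8, -5/16] . (h_A, h_B, h_C, h_D) = 1
  [-1/4, -1/16, -7/16, 7/8] . (h_A, h_B, h_C, h_D) = 1

Solving yields:
  h_A = 20896/4885
  h_B = 26304/4885
  h_C = 77008/14655
  h_D = 15760/2931

Starting state is B, so the expected hitting time is h_B = 26304/4885.

Answer: 26304/4885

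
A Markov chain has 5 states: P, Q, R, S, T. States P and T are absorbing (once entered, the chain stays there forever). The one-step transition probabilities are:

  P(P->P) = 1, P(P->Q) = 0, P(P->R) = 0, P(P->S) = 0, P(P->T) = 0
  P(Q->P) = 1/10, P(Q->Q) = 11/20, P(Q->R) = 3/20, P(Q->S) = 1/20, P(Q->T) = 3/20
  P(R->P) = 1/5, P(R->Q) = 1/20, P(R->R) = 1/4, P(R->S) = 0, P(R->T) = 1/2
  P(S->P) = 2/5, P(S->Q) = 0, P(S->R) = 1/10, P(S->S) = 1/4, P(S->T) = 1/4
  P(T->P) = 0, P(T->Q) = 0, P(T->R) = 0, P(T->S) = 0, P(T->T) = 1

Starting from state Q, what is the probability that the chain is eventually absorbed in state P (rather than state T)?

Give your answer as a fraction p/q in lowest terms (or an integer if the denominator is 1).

Let a_i = P(absorbed in P | start in state i).
Boundary conditions: a_P = 1, a_T = 0.
For each transient state i, a_i = sum_j P(i->j) * a_j:
  a_Q = 1/10*a_P + 11/20*a_Q + 3/20*a_R + 1/20*a_S + 3/20*a_T
  a_R = 1/5*a_P + 1/20*a_Q + 1/4*a_R + 0*a_S + 1/2*a_T
  a_S = 2/5*a_P + 0*a_Q + 1/10*a_R + 1/4*a_S + 1/4*a_T

Substituting a_P = 1 and a_T = 0, rearrange to (I - Q) a = r where r[i] = P(i -> P):
  [9/20, -3/20, -1/20] . (a_Q, a_R, a_S) = 1/10
  [-1/20, 3/4, 0] . (a_Q, a_R, a_S) = 1/5
  [0, -1/10, 3/4] . (a_Q, a_R, a_S) = 2/5

Solving yields:
  a_Q = 379/989
  a_R = 289/989
  a_S = 566/989

Starting state is Q, so the absorption probability is a_Q = 379/989.

Answer: 379/989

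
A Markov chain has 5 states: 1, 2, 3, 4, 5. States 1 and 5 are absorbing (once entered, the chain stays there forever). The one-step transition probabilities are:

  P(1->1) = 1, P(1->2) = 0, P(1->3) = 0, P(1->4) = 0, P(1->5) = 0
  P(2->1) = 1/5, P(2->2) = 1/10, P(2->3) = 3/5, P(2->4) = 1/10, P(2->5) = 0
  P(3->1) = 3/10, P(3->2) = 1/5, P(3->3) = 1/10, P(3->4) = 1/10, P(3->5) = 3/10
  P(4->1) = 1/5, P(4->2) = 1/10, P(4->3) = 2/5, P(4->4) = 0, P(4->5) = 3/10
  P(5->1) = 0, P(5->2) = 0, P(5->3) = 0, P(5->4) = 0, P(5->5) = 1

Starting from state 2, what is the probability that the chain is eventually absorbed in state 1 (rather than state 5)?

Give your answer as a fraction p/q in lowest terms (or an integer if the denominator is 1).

Let a_i = P(absorbed in 1 | start in state i).
Boundary conditions: a_1 = 1, a_5 = 0.
For each transient state i, a_i = sum_j P(i->j) * a_j:
  a_2 = 1/5*a_1 + 1/10*a_2 + 3/5*a_3 + 1/10*a_4 + 0*a_5
  a_3 = 3/10*a_1 + 1/5*a_2 + 1/10*a_3 + 1/10*a_4 + 3/10*a_5
  a_4 = 1/5*a_1 + 1/10*a_2 + 2/5*a_3 + 0*a_4 + 3/10*a_5

Substituting a_1 = 1 and a_5 = 0, rearrange to (I - Q) a = r where r[i] = P(i -> 1):
  [9/10, -3/5, -1/10] . (a_2, a_3, a_4) = 1/5
  [-1/5, 9/10, -1/10] . (a_2, a_3, a_4) = 3/10
  [-1/10, -2/5, 1] . (a_2, a_3, a_4) = 1/5

Solving yields:
  a_2 = 394/631
  a_3 = 331/631
  a_4 = 298/631

Starting state is 2, so the absorption probability is a_2 = 394/631.

Answer: 394/631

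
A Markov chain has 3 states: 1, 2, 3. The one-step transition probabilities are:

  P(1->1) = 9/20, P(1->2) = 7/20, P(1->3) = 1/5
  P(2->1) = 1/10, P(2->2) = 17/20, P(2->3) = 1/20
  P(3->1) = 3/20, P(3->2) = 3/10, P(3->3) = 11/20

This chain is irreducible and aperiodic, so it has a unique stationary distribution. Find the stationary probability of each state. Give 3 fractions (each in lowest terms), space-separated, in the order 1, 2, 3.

The stationary distribution satisfies pi = pi * P, i.e.:
  pi_1 = 9/20*pi_1 + 1/10*pi_2 + 3/20*pi_3
  pi_2 = 7/20*pi_1 + 17/20*pi_2 + 3/10*pi_3
  pi_3 = 1/5*pi_1 + 1/20*pi_2 + 11/20*pi_3
with normalization: pi_1 + pi_2 + pi_3 = 1.

Using the first 2 balance equations plus normalization, the linear system A*pi = b is:
  [-11/20, 1/10, 3/20] . pi = 0
  [7/20, -3/20, 3/10] . pi = 0
  [1, 1, 1] . pi = 1

Solving yields:
  pi_1 = 21/127
  pi_2 = 87/127
  pi_3 = 19/127

Verification (pi * P):
  21/127*9/20 + 87/127*1/10 + 19/127*3/20 = 21/127 = pi_1  (ok)
  21/127*7/20 + 87/127*17/20 + 19/127*3/10 = 87/127 = pi_2  (ok)
  21/127*1/5 + 87/127*1/20 + 19/127*11/20 = 19/127 = pi_3  (ok)

Answer: 21/127 87/127 19/127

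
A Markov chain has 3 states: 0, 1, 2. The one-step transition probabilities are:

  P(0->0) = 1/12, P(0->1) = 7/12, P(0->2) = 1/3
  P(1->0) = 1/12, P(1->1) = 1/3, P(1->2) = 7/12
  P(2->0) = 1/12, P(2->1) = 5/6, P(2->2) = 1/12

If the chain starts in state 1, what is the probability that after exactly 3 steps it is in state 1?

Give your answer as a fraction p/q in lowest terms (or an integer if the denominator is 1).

Computing P^3 by repeated multiplication:
P^1 =
  0: [1/12, 7/12, 1/3]
  1: [1/12, 1/3, 7/12]
  2: [1/12, 5/6, 1/12]
P^2 =
  0: [1/12, 25/48, 19/48]
  1: [1/12, 31/48, 13/48]
  2: [1/12, 19/48, 25/48]
P^3 =
  0: [1/12, 53/96, 35/96]
  1: [1/12, 47/96, 41/96]
  2: [1/12, 59/96, 29/96]

(P^3)[1 -> 1] = 47/96

Answer: 47/96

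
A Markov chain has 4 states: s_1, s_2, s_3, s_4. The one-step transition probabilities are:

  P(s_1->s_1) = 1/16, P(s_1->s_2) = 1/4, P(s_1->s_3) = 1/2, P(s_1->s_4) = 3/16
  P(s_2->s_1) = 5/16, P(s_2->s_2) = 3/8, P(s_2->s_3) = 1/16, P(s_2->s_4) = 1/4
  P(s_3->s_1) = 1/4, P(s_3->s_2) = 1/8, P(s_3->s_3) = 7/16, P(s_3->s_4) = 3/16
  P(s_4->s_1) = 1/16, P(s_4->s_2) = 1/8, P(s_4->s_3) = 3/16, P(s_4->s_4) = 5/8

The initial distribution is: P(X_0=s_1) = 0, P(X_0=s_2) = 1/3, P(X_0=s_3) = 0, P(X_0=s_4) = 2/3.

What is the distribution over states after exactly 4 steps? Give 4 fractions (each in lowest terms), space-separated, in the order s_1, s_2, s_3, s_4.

Propagating the distribution step by step (d_{t+1} = d_t * P):
d_0 = (s_1=0, s_2=1/3, s_3=0, s_4=2/3)
  d_1[s_1] = 0*1/16 + 1/3*5/16 + 0*1/4 + 2/3*1/16 = 7/48
  d_1[s_2] = 0*1/4 + 1/3*3/8 + 0*1/8 + 2/3*1/8 = 5/24
  d_1[s_3] = 0*1/2 + 1/3*1/16 + 0*7/16 + 2/3*3/16 = 7/48
  d_1[s_4] = 0*3/16 + 1/3*1/4 + 0*3/16 + 2/3*5/8 = 1/2
d_1 = (s_1=7/48, s_2=5/24, s_3=7/48, s_4=1/2)
  d_2[s_1] = 7/48*1/16 + 5/24*5/16 + 7/48*1/4 + 1/2*1/16 = 109/768
  d_2[s_2] = 7/48*1/4 + 5/24*3/8 + 7/48*1/8 + 1/2*1/8 = 25/128
  d_2[s_3] = 7/48*1/2 + 5/24*1/16 + 7/48*7/16 + 1/2*3/16 = 187/768
  d_2[s_4] = 7/48*3/16 + 5/24*1/4 + 7/48*3/16 + 1/2*5/8 = 161/384
d_2 = (s_1=109/768, s_2=25/128, s_3=187/768, s_4=161/384)
  d_3[s_1] = 109/768*1/16 + 25/128*5/16 + 187/768*1/4 + 161/384*1/16 = 643/4096
  d_3[s_2] = 109/768*1/4 + 25/128*3/8 + 187/768*1/8 + 161/384*1/8 = 1177/6144
  d_3[s_3] = 109/768*1/2 + 25/128*1/16 + 187/768*7/16 + 161/384*3/16 = 1099/4096
  d_3[s_4] = 109/768*3/16 + 25/128*1/4 + 187/768*3/16 + 161/384*5/8 = 1177/3072
d_3 = (s_1=643/4096, s_2=1177/6144, s_3=1099/4096, s_4=1177/3072)
  d_4[s_1] = 643/4096*1/16 + 1177/6144*5/16 + 1099/4096*1/4 + 1177/3072*1/16 = 31595/196608
  d_4[s_2] = 643/4096*1/4 + 1177/6144*3/8 + 1099/4096*1/8 + 1177/3072*1/8 = 18925/98304
  d_4[s_3] = 643/4096*1/2 + 1177/6144*1/16 + 1099/4096*7/16 + 1177/3072*3/16 = 54989/196608
  d_4[s_4] = 643/4096*3/16 + 1177/6144*1/4 + 1099/4096*3/16 + 1177/3072*5/8 = 12029/32768
d_4 = (s_1=31595/196608, s_2=18925/98304, s_3=54989/196608, s_4=12029/32768)

Answer: 31595/196608 18925/98304 54989/196608 12029/32768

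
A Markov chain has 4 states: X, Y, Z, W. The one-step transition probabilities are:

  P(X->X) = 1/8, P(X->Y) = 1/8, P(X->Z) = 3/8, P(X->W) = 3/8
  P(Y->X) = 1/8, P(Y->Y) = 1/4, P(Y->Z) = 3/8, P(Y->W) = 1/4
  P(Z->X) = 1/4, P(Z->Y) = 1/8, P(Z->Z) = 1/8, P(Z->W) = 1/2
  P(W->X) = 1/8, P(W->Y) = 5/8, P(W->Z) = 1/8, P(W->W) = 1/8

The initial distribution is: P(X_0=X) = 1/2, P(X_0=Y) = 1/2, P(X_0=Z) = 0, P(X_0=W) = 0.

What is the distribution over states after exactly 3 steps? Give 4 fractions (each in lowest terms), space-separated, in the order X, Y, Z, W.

Propagating the distribution step by step (d_{t+1} = d_t * P):
d_0 = (X=1/2, Y=1/2, Z=0, W=0)
  d_1[X] = 1/2*1/8 + 1/2*1/8 + 0*1/4 + 0*1/8 = 1/8
  d_1[Y] = 1/2*1/8 + 1/2*1/4 + 0*1/8 + 0*5/8 = 3/16
  d_1[Z] = 1/2*3/8 + 1/2*3/8 + 0*1/8 + 0*1/8 = 3/8
  d_1[W] = 1/2*3/8 + 1/2*1/4 + 0*1/2 + 0*1/8 = 5/16
d_1 = (X=1/8, Y=3/16, Z=3/8, W=5/16)
  d_2[X] = 1/8*1/8 + 3/16*1/8 + 3/8*1/4 + 5/16*1/8 = 11/64
  d_2[Y] = 1/8*1/8 + 3/16*1/4 + 3/8*1/8 + 5/16*5/8 = 39/128
  d_2[Z] = 1/8*3/8 + 3/16*3/8 + 3/8*1/8 + 5/16*1/8 = 13/64
  d_2[W] = 1/8*3/8 + 3/16*1/4 + 3/8*1/2 + 5/16*1/8 = 41/128
d_2 = (X=11/64, Y=39/128, Z=13/64, W=41/128)
  d_3[X] = 11/64*1/8 + 39/128*1/8 + 13/64*1/4 + 41/128*1/8 = 77/512
  d_3[Y] = 11/64*1/8 + 39/128*1/4 + 13/64*1/8 + 41/128*5/8 = 331/1024
  d_3[Z] = 11/64*3/8 + 39/128*3/8 + 13/64*1/8 + 41/128*1/8 = 125/512
  d_3[W] = 11/64*3/8 + 39/128*1/4 + 13/64*1/2 + 41/128*1/8 = 289/1024
d_3 = (X=77/512, Y=331/1024, Z=125/512, W=289/1024)

Answer: 77/512 331/1024 125/512 289/1024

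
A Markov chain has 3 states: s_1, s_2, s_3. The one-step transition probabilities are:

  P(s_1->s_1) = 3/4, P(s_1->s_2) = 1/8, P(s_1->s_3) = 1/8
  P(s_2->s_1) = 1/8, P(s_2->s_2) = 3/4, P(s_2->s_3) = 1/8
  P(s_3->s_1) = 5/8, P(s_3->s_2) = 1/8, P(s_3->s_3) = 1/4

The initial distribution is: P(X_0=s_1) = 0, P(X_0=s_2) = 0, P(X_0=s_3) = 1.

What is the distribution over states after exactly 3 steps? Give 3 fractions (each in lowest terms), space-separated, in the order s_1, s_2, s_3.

Propagating the distribution step by step (d_{t+1} = d_t * P):
d_0 = (s_1=0, s_2=0, s_3=1)
  d_1[s_1] = 0*3/4 + 0*1/8 + 1*5/8 = 5/8
  d_1[s_2] = 0*1/8 + 0*3/4 + 1*1/8 = 1/8
  d_1[s_3] = 0*1/8 + 0*1/8 + 1*1/4 = 1/4
d_1 = (s_1=5/8, s_2=1/8, s_3=1/4)
  d_2[s_1] = 5/8*3/4 + 1/8*1/8 + 1/4*5/8 = 41/64
  d_2[s_2] = 5/8*1/8 + 1/8*3/4 + 1/4*1/8 = 13/64
  d_2[s_3] = 5/8*1/8 + 1/8*1/8 + 1/4*1/4 = 5/32
d_2 = (s_1=41/64, s_2=13/64, s_3=5/32)
  d_3[s_1] = 41/64*3/4 + 13/64*1/8 + 5/32*5/8 = 309/512
  d_3[s_2] = 41/64*1/8 + 13/64*3/4 + 5/32*1/8 = 129/512
  d_3[s_3] = 41/64*1/8 + 13/64*1/8 + 5/32*1/4 = 37/256
d_3 = (s_1=309/512, s_2=129/512, s_3=37/256)

Answer: 309/512 129/512 37/256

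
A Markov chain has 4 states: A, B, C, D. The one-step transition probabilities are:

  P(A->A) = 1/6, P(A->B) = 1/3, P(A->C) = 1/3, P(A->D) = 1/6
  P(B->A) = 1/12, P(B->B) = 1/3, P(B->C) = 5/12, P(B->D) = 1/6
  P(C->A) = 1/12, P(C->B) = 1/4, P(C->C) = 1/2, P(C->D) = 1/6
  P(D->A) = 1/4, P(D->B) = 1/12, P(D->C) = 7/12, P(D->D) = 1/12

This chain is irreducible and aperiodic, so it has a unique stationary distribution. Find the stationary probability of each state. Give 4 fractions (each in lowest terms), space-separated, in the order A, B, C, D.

Answer: 17/143 402/1573 742/1573 2/13

Derivation:
The stationary distribution satisfies pi = pi * P, i.e.:
  pi_A = 1/6*pi_A + 1/12*pi_B + 1/12*pi_C + 1/4*pi_D
  pi_B = 1/3*pi_A + 1/3*pi_B + 1/4*pi_C + 1/12*pi_D
  pi_C = 1/3*pi_A + 5/12*pi_B + 1/2*pi_C + 7/12*pi_D
  pi_D = 1/6*pi_A + 1/6*pi_B + 1/6*pi_C + 1/12*pi_D
with normalization: pi_A + pi_B + pi_C + pi_D = 1.

Using the first 3 balance equations plus normalization, the linear system A*pi = b is:
  [-5/6, 1/12, 1/12, 1/4] . pi = 0
  [1/3, -2/3, 1/4, 1/12] . pi = 0
  [1/3, 5/12, -1/2, 7/12] . pi = 0
  [1, 1, 1, 1] . pi = 1

Solving yields:
  pi_A = 17/143
  pi_B = 402/1573
  pi_C = 742/1573
  pi_D = 2/13

Verification (pi * P):
  17/143*1/6 + 402/1573*1/12 + 742/1573*1/12 + 2/13*1/4 = 17/143 = pi_A  (ok)
  17/143*1/3 + 402/1573*1/3 + 742/1573*1/4 + 2/13*1/12 = 402/1573 = pi_B  (ok)
  17/143*1/3 + 402/1573*5/12 + 742/1573*1/2 + 2/13*7/12 = 742/1573 = pi_C  (ok)
  17/143*1/6 + 402/1573*1/6 + 742/1573*1/6 + 2/13*1/12 = 2/13 = pi_D  (ok)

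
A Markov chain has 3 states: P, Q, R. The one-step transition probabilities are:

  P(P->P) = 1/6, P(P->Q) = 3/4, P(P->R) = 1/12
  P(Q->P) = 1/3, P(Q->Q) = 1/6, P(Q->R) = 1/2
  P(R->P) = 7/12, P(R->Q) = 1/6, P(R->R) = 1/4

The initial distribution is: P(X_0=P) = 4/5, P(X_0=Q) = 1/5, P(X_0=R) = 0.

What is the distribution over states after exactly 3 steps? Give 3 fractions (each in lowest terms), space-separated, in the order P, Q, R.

Answer: 533/1440 527/1440 19/72

Derivation:
Propagating the distribution step by step (d_{t+1} = d_t * P):
d_0 = (P=4/5, Q=1/5, R=0)
  d_1[P] = 4/5*1/6 + 1/5*1/3 + 0*7/12 = 1/5
  d_1[Q] = 4/5*3/4 + 1/5*1/6 + 0*1/6 = 19/30
  d_1[R] = 4/5*1/12 + 1/5*1/2 + 0*1/4 = 1/6
d_1 = (P=1/5, Q=19/30, R=1/6)
  d_2[P] = 1/5*1/6 + 19/30*1/3 + 1/6*7/12 = 41/120
  d_2[Q] = 1/5*3/4 + 19/30*1/6 + 1/6*1/6 = 17/60
  d_2[R] = 1/5*1/12 + 19/30*1/2 + 1/6*1/4 = 3/8
d_2 = (P=41/120, Q=17/60, R=3/8)
  d_3[P] = 41/120*1/6 + 17/60*1/3 + 3/8*7/12 = 533/1440
  d_3[Q] = 41/120*3/4 + 17/60*1/6 + 3/8*1/6 = 527/1440
  d_3[R] = 41/120*1/12 + 17/60*1/2 + 3/8*1/4 = 19/72
d_3 = (P=533/1440, Q=527/1440, R=19/72)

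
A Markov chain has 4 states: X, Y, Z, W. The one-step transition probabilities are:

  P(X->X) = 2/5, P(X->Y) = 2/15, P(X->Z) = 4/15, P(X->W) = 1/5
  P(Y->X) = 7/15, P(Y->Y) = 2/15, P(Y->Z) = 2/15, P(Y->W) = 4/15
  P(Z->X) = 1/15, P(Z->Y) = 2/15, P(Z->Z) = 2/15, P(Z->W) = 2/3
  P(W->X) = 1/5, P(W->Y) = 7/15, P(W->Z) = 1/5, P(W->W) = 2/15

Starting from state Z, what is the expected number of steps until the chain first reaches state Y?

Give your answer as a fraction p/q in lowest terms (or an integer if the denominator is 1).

Let h_i = expected steps to first reach Y from state i.
Boundary: h_Y = 0.
First-step equations for the other states:
  h_X = 1 + 2/5*h_X + 2/15*h_Y + 4/15*h_Z + 1/5*h_W
  h_Z = 1 + 1/15*h_X + 2/15*h_Y + 2/15*h_Z + 2/3*h_W
  h_W = 1 + 1/5*h_X + 7/15*h_Y + 1/5*h_Z + 2/15*h_W

Substituting h_Y = 0 and rearranging gives the linear system (I - Q) h = 1:
  [3/5, -4/15, -1/5] . (h_X, h_Z, h_W) = 1
  [-1/15, 13/15, -2/3] . (h_X, h_Z, h_W) = 1
  [-1/5, -1/5, 13/15] . (h_X, h_Z, h_W) = 1

Solving yields:
  h_X = 4185/953
  h_Z = 3660/953
  h_W = 2910/953

Starting state is Z, so the expected hitting time is h_Z = 3660/953.

Answer: 3660/953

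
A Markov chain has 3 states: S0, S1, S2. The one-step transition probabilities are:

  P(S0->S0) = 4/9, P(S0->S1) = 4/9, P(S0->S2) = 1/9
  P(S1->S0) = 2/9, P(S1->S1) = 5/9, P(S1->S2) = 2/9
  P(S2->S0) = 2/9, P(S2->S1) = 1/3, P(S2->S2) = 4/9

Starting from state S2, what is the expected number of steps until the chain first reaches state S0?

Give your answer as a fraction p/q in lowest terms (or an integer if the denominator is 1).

Let h_i = expected steps to first reach S0 from state i.
Boundary: h_S0 = 0.
First-step equations for the other states:
  h_S1 = 1 + 2/9*h_S0 + 5/9*h_S1 + 2/9*h_S2
  h_S2 = 1 + 2/9*h_S0 + 1/3*h_S1 + 4/9*h_S2

Substituting h_S0 = 0 and rearranging gives the linear system (I - Q) h = 1:
  [4/9, -2/9] . (h_S1, h_S2) = 1
  [-1/3, 5/9] . (h_S1, h_S2) = 1

Solving yields:
  h_S1 = 9/2
  h_S2 = 9/2

Starting state is S2, so the expected hitting time is h_S2 = 9/2.

Answer: 9/2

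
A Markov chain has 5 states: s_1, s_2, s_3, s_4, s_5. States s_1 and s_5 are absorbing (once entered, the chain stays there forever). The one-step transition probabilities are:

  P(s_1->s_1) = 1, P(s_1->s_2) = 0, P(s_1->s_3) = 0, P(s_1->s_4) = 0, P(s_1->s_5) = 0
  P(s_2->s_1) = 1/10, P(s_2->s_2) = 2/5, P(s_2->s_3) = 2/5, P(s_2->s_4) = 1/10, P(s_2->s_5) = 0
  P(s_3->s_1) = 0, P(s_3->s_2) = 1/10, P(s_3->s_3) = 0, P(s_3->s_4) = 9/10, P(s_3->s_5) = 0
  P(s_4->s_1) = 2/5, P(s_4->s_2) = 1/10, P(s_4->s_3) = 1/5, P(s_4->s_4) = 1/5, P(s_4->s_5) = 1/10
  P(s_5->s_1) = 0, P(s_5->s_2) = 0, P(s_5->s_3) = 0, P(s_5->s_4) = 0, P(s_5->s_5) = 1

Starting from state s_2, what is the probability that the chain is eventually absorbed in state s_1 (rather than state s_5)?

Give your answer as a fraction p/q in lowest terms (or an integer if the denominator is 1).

Answer: 123/146

Derivation:
Let a_i = P(absorbed in s_1 | start in state i).
Boundary conditions: a_s_1 = 1, a_s_5 = 0.
For each transient state i, a_i = sum_j P(i->j) * a_j:
  a_s_2 = 1/10*a_s_1 + 2/5*a_s_2 + 2/5*a_s_3 + 1/10*a_s_4 + 0*a_s_5
  a_s_3 = 0*a_s_1 + 1/10*a_s_2 + 0*a_s_3 + 9/10*a_s_4 + 0*a_s_5
  a_s_4 = 2/5*a_s_1 + 1/10*a_s_2 + 1/5*a_s_3 + 1/5*a_s_4 + 1/10*a_s_5

Substituting a_s_1 = 1 and a_s_5 = 0, rearrange to (I - Q) a = r where r[i] = P(i -> s_1):
  [3/5, -2/5, -1/10] . (a_s_2, a_s_3, a_s_4) = 1/10
  [-1/10, 1, -9/10] . (a_s_2, a_s_3, a_s_4) = 0
  [-1/10, -1/5, 4/5] . (a_s_2, a_s_3, a_s_4) = 2/5

Solving yields:
  a_s_2 = 123/146
  a_s_3 = 237/292
  a_s_4 = 59/73

Starting state is s_2, so the absorption probability is a_s_2 = 123/146.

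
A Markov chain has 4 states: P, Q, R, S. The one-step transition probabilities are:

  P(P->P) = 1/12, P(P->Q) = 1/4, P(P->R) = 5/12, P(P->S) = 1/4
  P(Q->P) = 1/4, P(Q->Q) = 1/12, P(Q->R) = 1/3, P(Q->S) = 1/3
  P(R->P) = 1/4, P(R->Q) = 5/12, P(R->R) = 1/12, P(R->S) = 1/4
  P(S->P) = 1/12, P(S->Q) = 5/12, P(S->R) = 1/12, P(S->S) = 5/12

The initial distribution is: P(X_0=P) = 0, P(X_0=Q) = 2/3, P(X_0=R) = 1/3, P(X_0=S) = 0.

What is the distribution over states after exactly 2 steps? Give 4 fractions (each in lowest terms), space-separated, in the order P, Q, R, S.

Answer: 17/108 67/216 31/144 137/432

Derivation:
Propagating the distribution step by step (d_{t+1} = d_t * P):
d_0 = (P=0, Q=2/3, R=1/3, S=0)
  d_1[P] = 0*1/12 + 2/3*1/4 + 1/3*1/4 + 0*1/12 = 1/4
  d_1[Q] = 0*1/4 + 2/3*1/12 + 1/3*5/12 + 0*5/12 = 7/36
  d_1[R] = 0*5/12 + 2/3*1/3 + 1/3*1/12 + 0*1/12 = 1/4
  d_1[S] = 0*1/4 + 2/3*1/3 + 1/3*1/4 + 0*5/12 = 11/36
d_1 = (P=1/4, Q=7/36, R=1/4, S=11/36)
  d_2[P] = 1/4*1/12 + 7/36*1/4 + 1/4*1/4 + 11/36*1/12 = 17/108
  d_2[Q] = 1/4*1/4 + 7/36*1/12 + 1/4*5/12 + 11/36*5/12 = 67/216
  d_2[R] = 1/4*5/12 + 7/36*1/3 + 1/4*1/12 + 11/36*1/12 = 31/144
  d_2[S] = 1/4*1/4 + 7/36*1/3 + 1/4*1/4 + 11/36*5/12 = 137/432
d_2 = (P=17/108, Q=67/216, R=31/144, S=137/432)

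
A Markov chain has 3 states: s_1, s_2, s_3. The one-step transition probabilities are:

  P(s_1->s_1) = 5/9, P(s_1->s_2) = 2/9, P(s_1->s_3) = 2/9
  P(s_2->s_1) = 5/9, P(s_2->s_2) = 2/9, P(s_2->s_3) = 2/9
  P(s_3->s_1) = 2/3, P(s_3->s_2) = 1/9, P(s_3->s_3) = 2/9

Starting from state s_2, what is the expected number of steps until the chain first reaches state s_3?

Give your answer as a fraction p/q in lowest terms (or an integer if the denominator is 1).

Answer: 9/2

Derivation:
Let h_i = expected steps to first reach s_3 from state i.
Boundary: h_s_3 = 0.
First-step equations for the other states:
  h_s_1 = 1 + 5/9*h_s_1 + 2/9*h_s_2 + 2/9*h_s_3
  h_s_2 = 1 + 5/9*h_s_1 + 2/9*h_s_2 + 2/9*h_s_3

Substituting h_s_3 = 0 and rearranging gives the linear system (I - Q) h = 1:
  [4/9, -2/9] . (h_s_1, h_s_2) = 1
  [-5/9, 7/9] . (h_s_1, h_s_2) = 1

Solving yields:
  h_s_1 = 9/2
  h_s_2 = 9/2

Starting state is s_2, so the expected hitting time is h_s_2 = 9/2.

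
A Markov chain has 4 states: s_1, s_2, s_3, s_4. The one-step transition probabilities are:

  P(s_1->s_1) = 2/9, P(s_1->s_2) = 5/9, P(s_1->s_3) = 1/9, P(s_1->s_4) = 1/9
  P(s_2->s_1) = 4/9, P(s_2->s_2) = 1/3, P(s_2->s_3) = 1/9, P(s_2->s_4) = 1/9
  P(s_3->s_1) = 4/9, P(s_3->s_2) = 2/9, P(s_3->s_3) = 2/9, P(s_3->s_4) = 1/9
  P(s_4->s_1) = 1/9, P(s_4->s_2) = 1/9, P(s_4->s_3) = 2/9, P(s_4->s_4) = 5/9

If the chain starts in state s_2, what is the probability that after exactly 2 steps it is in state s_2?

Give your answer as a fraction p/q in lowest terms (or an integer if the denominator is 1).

Computing P^2 by repeated multiplication:
P^1 =
  s_1: [2/9, 5/9, 1/9, 1/9]
  s_2: [4/9, 1/3, 1/9, 1/9]
  s_3: [4/9, 2/9, 2/9, 1/9]
  s_4: [1/9, 1/9, 2/9, 5/9]
P^2 =
  s_1: [29/81, 28/81, 11/81, 13/81]
  s_2: [25/81, 32/81, 11/81, 13/81]
  s_3: [25/81, 31/81, 4/27, 13/81]
  s_4: [19/81, 17/81, 16/81, 29/81]

(P^2)[s_2 -> s_2] = 32/81

Answer: 32/81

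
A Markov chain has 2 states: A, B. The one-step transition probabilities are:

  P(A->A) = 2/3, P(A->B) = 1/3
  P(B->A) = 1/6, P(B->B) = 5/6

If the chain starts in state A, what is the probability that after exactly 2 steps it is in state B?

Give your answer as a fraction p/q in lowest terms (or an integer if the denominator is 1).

Answer: 1/2

Derivation:
Computing P^2 by repeated multiplication:
P^1 =
  A: [2/3, 1/3]
  B: [1/6, 5/6]
P^2 =
  A: [1/2, 1/2]
  B: [1/4, 3/4]

(P^2)[A -> B] = 1/2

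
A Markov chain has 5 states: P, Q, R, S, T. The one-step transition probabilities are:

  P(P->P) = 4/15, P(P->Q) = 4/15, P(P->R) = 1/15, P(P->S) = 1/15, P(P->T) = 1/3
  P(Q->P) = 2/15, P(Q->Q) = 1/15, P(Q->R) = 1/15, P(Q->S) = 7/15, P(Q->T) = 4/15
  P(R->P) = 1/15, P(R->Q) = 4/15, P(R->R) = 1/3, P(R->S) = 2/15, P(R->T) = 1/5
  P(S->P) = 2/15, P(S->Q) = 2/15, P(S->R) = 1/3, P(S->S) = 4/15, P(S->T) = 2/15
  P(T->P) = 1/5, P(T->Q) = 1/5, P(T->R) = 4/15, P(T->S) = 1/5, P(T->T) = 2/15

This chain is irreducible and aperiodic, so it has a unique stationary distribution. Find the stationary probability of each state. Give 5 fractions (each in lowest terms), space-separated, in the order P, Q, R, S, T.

The stationary distribution satisfies pi = pi * P, i.e.:
  pi_P = 4/15*pi_P + 2/15*pi_Q + 1/15*pi_R + 2/15*pi_S + 1/5*pi_T
  pi_Q = 4/15*pi_P + 1/15*pi_Q + 4/15*pi_R + 2/15*pi_S + 1/5*pi_T
  pi_R = 1/15*pi_P + 1/15*pi_Q + 1/3*pi_R + 1/3*pi_S + 4/15*pi_T
  pi_S = 1/15*pi_P + 7/15*pi_Q + 2/15*pi_R + 4/15*pi_S + 1/5*pi_T
  pi_T = 1/3*pi_P + 4/15*pi_Q + 1/5*pi_R + 2/15*pi_S + 2/15*pi_T
with normalization: pi_P + pi_Q + pi_R + pi_S + pi_T = 1.

Using the first 4 balance equations plus normalization, the linear system A*pi = b is:
  [-11/15, 2/15, 1/15, 2/15, 1/5] . pi = 0
  [4/15, -14/15, 4/15, 2/15, 1/5] . pi = 0
  [1/15, 1/15, -2/3, 1/3, 4/15] . pi = 0
  [1/15, 7/15, 2/15, -11/15, 1/5] . pi = 0
  [1, 1, 1, 1, 1] . pi = 1

Solving yields:
  pi_P = 705/4643
  pi_Q = 861/4643
  pi_R = 1067/4643
  pi_S = 1064/4643
  pi_T = 946/4643

Verification (pi * P):
  705/4643*4/15 + 861/4643*2/15 + 1067/4643*1/15 + 1064/4643*2/15 + 946/4643*1/5 = 705/4643 = pi_P  (ok)
  705/4643*4/15 + 861/4643*1/15 + 1067/4643*4/15 + 1064/4643*2/15 + 946/4643*1/5 = 861/4643 = pi_Q  (ok)
  705/4643*1/15 + 861/4643*1/15 + 1067/4643*1/3 + 1064/4643*1/3 + 946/4643*4/15 = 1067/4643 = pi_R  (ok)
  705/4643*1/15 + 861/4643*7/15 + 1067/4643*2/15 + 1064/4643*4/15 + 946/4643*1/5 = 1064/4643 = pi_S  (ok)
  705/4643*1/3 + 861/4643*4/15 + 1067/4643*1/5 + 1064/4643*2/15 + 946/4643*2/15 = 946/4643 = pi_T  (ok)

Answer: 705/4643 861/4643 1067/4643 1064/4643 946/4643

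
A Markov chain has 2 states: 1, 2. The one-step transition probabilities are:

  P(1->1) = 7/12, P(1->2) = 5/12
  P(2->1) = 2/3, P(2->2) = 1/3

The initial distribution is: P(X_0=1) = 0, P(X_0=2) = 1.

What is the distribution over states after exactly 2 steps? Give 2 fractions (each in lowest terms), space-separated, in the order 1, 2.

Propagating the distribution step by step (d_{t+1} = d_t * P):
d_0 = (1=0, 2=1)
  d_1[1] = 0*7/12 + 1*2/3 = 2/3
  d_1[2] = 0*5/12 + 1*1/3 = 1/3
d_1 = (1=2/3, 2=1/3)
  d_2[1] = 2/3*7/12 + 1/3*2/3 = 11/18
  d_2[2] = 2/3*5/12 + 1/3*1/3 = 7/18
d_2 = (1=11/18, 2=7/18)

Answer: 11/18 7/18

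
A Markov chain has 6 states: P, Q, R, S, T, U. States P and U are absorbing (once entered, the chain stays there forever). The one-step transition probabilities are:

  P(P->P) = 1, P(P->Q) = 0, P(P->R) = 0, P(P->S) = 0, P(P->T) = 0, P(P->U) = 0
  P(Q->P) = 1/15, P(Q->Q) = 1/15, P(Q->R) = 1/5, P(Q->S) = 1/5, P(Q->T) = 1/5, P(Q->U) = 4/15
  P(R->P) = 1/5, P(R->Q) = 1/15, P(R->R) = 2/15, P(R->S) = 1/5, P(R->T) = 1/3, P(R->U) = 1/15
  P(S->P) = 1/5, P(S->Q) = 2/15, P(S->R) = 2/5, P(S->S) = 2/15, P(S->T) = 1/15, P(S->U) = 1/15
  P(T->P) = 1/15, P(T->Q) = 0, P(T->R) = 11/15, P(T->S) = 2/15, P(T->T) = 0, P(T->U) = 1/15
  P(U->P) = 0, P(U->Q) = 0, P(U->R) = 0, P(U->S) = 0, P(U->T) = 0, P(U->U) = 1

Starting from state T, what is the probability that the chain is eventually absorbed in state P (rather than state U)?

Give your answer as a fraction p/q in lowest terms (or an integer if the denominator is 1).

Answer: 11141/17163

Derivation:
Let a_i = P(absorbed in P | start in state i).
Boundary conditions: a_P = 1, a_U = 0.
For each transient state i, a_i = sum_j P(i->j) * a_j:
  a_Q = 1/15*a_P + 1/15*a_Q + 1/5*a_R + 1/5*a_S + 1/5*a_T + 4/15*a_U
  a_R = 1/5*a_P + 1/15*a_Q + 2/15*a_R + 1/5*a_S + 1/3*a_T + 1/15*a_U
  a_S = 1/5*a_P + 2/15*a_Q + 2/5*a_R + 2/15*a_S + 1/15*a_T + 1/15*a_U
  a_T = 1/15*a_P + 0*a_Q + 11/15*a_R + 2/15*a_S + 0*a_T + 1/15*a_U

Substituting a_P = 1 and a_U = 0, rearrange to (I - Q) a = r where r[i] = P(i -> P):
  [14/15, -1/5, -1/5, -1/5] . (a_Q, a_R, a_S, a_T) = 1/15
  [-1/15, 13/15, -1/5, -1/3] . (a_Q, a_R, a_S, a_T) = 1/5
  [-2/15, -2/5, 13/15, -1/15] . (a_Q, a_R, a_S, a_T) = 1/5
  [0, -11/15, -2/15, 1] . (a_Q, a_R, a_S, a_T) = 1/15

Solving yields:
  a_Q = 2848/5721
  a_R = 11548/17163
  a_S = 11462/17163
  a_T = 11141/17163

Starting state is T, so the absorption probability is a_T = 11141/17163.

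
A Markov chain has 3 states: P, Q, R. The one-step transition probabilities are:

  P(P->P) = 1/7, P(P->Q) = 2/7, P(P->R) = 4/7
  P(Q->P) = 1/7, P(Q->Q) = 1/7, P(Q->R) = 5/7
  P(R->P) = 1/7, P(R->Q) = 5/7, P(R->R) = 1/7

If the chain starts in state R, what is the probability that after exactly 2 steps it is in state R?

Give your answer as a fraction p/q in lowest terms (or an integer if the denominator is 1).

Answer: 30/49

Derivation:
Computing P^2 by repeated multiplication:
P^1 =
  P: [1/7, 2/7, 4/7]
  Q: [1/7, 1/7, 5/7]
  R: [1/7, 5/7, 1/7]
P^2 =
  P: [1/7, 24/49, 18/49]
  Q: [1/7, 4/7, 2/7]
  R: [1/7, 12/49, 30/49]

(P^2)[R -> R] = 30/49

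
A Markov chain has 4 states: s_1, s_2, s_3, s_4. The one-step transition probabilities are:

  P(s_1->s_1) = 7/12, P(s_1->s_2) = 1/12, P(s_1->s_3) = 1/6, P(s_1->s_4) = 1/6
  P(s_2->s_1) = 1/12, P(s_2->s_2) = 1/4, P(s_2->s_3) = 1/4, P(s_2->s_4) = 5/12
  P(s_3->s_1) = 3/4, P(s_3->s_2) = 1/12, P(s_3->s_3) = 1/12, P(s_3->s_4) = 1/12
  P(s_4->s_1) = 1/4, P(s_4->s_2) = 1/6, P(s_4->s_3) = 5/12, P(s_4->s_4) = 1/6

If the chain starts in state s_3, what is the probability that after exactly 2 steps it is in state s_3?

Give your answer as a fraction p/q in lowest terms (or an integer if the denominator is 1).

Computing P^2 by repeated multiplication:
P^1 =
  s_1: [7/12, 1/12, 1/6, 1/6]
  s_2: [1/12, 1/4, 1/4, 5/12]
  s_3: [3/4, 1/12, 1/12, 1/12]
  s_4: [1/4, 1/6, 5/12, 1/6]
P^2 =
  s_1: [37/72, 1/9, 29/144, 25/144]
  s_2: [13/36, 23/144, 13/48, 5/24]
  s_3: [19/36, 5/48, 3/16, 13/72]
  s_4: [37/72, 1/8, 3/16, 25/144]

(P^2)[s_3 -> s_3] = 3/16

Answer: 3/16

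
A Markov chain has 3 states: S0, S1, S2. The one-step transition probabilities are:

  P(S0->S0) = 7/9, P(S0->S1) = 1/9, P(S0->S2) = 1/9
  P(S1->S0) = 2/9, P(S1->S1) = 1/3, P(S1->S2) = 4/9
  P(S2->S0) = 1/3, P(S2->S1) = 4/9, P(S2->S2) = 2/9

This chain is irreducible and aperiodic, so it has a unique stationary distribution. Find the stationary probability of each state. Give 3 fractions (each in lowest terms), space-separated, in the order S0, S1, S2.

The stationary distribution satisfies pi = pi * P, i.e.:
  pi_S0 = 7/9*pi_S0 + 2/9*pi_S1 + 1/3*pi_S2
  pi_S1 = 1/9*pi_S0 + 1/3*pi_S1 + 4/9*pi_S2
  pi_S2 = 1/9*pi_S0 + 4/9*pi_S1 + 2/9*pi_S2
with normalization: pi_S0 + pi_S1 + pi_S2 = 1.

Using the first 2 balance equations plus normalization, the linear system A*pi = b is:
  [-2/9, 2/9, 1/3] . pi = 0
  [1/9, -2/3, 4/9] . pi = 0
  [1, 1, 1] . pi = 1

Solving yields:
  pi_S0 = 26/47
  pi_S1 = 11/47
  pi_S2 = 10/47

Verification (pi * P):
  26/47*7/9 + 11/47*2/9 + 10/47*1/3 = 26/47 = pi_S0  (ok)
  26/47*1/9 + 11/47*1/3 + 10/47*4/9 = 11/47 = pi_S1  (ok)
  26/47*1/9 + 11/47*4/9 + 10/47*2/9 = 10/47 = pi_S2  (ok)

Answer: 26/47 11/47 10/47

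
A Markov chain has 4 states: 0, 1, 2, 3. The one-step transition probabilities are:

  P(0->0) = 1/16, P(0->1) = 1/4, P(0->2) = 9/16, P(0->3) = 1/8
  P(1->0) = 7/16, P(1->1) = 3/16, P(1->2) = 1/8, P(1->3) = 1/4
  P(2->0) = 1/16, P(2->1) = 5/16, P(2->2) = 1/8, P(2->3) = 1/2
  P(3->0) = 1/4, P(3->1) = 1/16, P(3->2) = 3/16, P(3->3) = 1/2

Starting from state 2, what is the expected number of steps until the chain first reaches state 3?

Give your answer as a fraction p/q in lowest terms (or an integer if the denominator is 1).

Let h_i = expected steps to first reach 3 from state i.
Boundary: h_3 = 0.
First-step equations for the other states:
  h_0 = 1 + 1/16*h_0 + 1/4*h_1 + 9/16*h_2 + 1/8*h_3
  h_1 = 1 + 7/16*h_0 + 3/16*h_1 + 1/8*h_2 + 1/4*h_3
  h_2 = 1 + 1/16*h_0 + 5/16*h_1 + 1/8*h_2 + 1/2*h_3

Substituting h_3 = 0 and rearranging gives the linear system (I - Q) h = 1:
  [15/16, -1/4, -9/16] . (h_0, h_1, h_2) = 1
  [-7/16, 13/16, -1/8] . (h_0, h_1, h_2) = 1
  [-1/16, -5/16, 7/8] . (h_0, h_1, h_2) = 1

Solving yields:
  h_0 = 1592/437
  h_1 = 1576/437
  h_2 = 1176/437

Starting state is 2, so the expected hitting time is h_2 = 1176/437.

Answer: 1176/437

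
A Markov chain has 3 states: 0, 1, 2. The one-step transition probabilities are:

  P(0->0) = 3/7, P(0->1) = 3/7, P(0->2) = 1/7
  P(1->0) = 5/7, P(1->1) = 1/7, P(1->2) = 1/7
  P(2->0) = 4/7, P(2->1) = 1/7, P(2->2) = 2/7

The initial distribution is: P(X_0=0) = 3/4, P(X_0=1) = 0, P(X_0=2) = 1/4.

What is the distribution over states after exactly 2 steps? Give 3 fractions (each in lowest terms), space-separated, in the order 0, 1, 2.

Answer: 109/196 27/98 33/196

Derivation:
Propagating the distribution step by step (d_{t+1} = d_t * P):
d_0 = (0=3/4, 1=0, 2=1/4)
  d_1[0] = 3/4*3/7 + 0*5/7 + 1/4*4/7 = 13/28
  d_1[1] = 3/4*3/7 + 0*1/7 + 1/4*1/7 = 5/14
  d_1[2] = 3/4*1/7 + 0*1/7 + 1/4*2/7 = 5/28
d_1 = (0=13/28, 1=5/14, 2=5/28)
  d_2[0] = 13/28*3/7 + 5/14*5/7 + 5/28*4/7 = 109/196
  d_2[1] = 13/28*3/7 + 5/14*1/7 + 5/28*1/7 = 27/98
  d_2[2] = 13/28*1/7 + 5/14*1/7 + 5/28*2/7 = 33/196
d_2 = (0=109/196, 1=27/98, 2=33/196)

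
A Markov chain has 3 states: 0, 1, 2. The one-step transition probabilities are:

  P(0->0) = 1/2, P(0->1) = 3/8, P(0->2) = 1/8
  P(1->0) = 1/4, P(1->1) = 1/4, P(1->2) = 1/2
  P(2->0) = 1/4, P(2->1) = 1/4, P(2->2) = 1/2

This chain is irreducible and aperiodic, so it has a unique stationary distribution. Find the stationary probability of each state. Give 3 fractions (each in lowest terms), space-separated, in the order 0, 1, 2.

Answer: 1/3 7/24 3/8

Derivation:
The stationary distribution satisfies pi = pi * P, i.e.:
  pi_0 = 1/2*pi_0 + 1/4*pi_1 + 1/4*pi_2
  pi_1 = 3/8*pi_0 + 1/4*pi_1 + 1/4*pi_2
  pi_2 = 1/8*pi_0 + 1/2*pi_1 + 1/2*pi_2
with normalization: pi_0 + pi_1 + pi_2 = 1.

Using the first 2 balance equations plus normalization, the linear system A*pi = b is:
  [-1/2, 1/4, 1/4] . pi = 0
  [3/8, -3/4, 1/4] . pi = 0
  [1, 1, 1] . pi = 1

Solving yields:
  pi_0 = 1/3
  pi_1 = 7/24
  pi_2 = 3/8

Verification (pi * P):
  1/3*1/2 + 7/24*1/4 + 3/8*1/4 = 1/3 = pi_0  (ok)
  1/3*3/8 + 7/24*1/4 + 3/8*1/4 = 7/24 = pi_1  (ok)
  1/3*1/8 + 7/24*1/2 + 3/8*1/2 = 3/8 = pi_2  (ok)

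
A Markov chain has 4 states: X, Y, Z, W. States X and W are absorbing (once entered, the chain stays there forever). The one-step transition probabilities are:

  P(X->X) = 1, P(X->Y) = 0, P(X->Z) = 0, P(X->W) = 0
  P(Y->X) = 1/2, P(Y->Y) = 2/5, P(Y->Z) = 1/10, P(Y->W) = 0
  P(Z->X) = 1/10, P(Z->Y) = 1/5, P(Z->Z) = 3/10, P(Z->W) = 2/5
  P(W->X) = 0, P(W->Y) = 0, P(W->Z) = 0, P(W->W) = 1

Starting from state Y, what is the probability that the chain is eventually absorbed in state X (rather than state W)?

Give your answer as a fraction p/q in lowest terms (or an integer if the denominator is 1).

Answer: 9/10

Derivation:
Let a_i = P(absorbed in X | start in state i).
Boundary conditions: a_X = 1, a_W = 0.
For each transient state i, a_i = sum_j P(i->j) * a_j:
  a_Y = 1/2*a_X + 2/5*a_Y + 1/10*a_Z + 0*a_W
  a_Z = 1/10*a_X + 1/5*a_Y + 3/10*a_Z + 2/5*a_W

Substituting a_X = 1 and a_W = 0, rearrange to (I - Q) a = r where r[i] = P(i -> X):
  [3/5, -1/10] . (a_Y, a_Z) = 1/2
  [-1/5, 7/10] . (a_Y, a_Z) = 1/10

Solving yields:
  a_Y = 9/10
  a_Z = 2/5

Starting state is Y, so the absorption probability is a_Y = 9/10.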